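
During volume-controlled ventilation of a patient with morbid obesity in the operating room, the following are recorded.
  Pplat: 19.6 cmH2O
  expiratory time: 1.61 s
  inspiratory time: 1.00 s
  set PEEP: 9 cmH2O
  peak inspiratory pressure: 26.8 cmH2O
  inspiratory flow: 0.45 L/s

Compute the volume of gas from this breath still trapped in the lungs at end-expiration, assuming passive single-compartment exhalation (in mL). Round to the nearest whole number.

42

Vt = flow × Ti = 0.45 L/s × 1.00 s × 1000 mL/L = 450.0 mL.
R = (PIP − Pplat)/V̇ = (26.8 − 19.6) / 0.45 = 7.2/0.45 = 16.0 cmH2O·s/L.
C = Vt/(Pplat − PEEP) = 450.0 / (19.6 − 9) = 450.0/10.6 = 42.453 mL/cmH2O.
τ = R × C = 16.0 × 0.04245 L/cmH2O = 0.6792 s.
Fraction remaining = e^(−Te/τ) = e^(−1.61/0.6792) = 0.09344.
Trapped volume = 450.0 × 0.09344 = 42.048 mL.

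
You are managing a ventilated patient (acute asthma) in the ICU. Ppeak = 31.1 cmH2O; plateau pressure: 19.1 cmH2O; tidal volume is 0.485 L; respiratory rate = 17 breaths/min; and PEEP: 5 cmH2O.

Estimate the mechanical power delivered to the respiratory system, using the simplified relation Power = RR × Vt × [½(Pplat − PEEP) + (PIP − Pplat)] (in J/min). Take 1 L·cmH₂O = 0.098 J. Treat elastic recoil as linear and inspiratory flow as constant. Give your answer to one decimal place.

15.4

Per-breath work = Vt × [½(Pplat−PEEP) + (PIP−Pplat)] = 0.485 × [0.5×14.1 + 12.0] = 0.485 × 19.05 = 9.239 L·cmH2O.
Power = 17 × 9.239 = 157.06 L·cmH2O/min.
× 0.098 J/(L·cmH2O) → 15.392 J/min.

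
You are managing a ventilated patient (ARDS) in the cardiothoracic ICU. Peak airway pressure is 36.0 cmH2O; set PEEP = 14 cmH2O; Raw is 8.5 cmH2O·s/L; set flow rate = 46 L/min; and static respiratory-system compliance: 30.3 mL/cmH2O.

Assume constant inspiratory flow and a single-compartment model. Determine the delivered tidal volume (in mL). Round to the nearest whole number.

Flow: 46 L/min ÷ 60 = 0.7667 L/s.
Equation of motion (constant flow): PIP = Vt/C + R·V̇ + PEEP.
Vt/C = PIP − R·V̇ − PEEP = 36.0 − 6.517 − 14 = 15.483 cmH2O.
Vt = C × 15.483 = 30.3 × 15.483 = 469.13 mL.

469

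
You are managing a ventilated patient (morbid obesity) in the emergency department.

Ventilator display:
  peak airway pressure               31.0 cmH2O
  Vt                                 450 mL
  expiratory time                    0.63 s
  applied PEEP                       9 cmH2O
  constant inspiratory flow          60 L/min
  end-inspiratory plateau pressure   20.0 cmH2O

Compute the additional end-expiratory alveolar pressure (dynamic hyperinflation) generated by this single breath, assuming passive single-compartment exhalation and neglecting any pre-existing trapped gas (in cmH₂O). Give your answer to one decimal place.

Flow: 60 L/min ÷ 60 = 1 L/s.
R = (PIP − Pplat)/V̇ = (31.0 − 20.0) / 1 = 11.0/1 = 11.0 cmH2O·s/L.
C = Vt/(Pplat − PEEP) = 450.0 / (20.0 − 9) = 450.0/11.0 = 40.909 mL/cmH2O.
τ = R × C = 11.0 × 0.04091 L/cmH2O = 0.45 s.
Fraction remaining = e^(−Te/τ) = e^(−0.63/0.45) = 0.2466; trapped volume = 450.0 × 0.2466 = 110.97 mL.
Additional alveolar pressure from trapping ≈ V_trapped / C = 110.97 / 40.909 = 2.713 cmH2O.

2.7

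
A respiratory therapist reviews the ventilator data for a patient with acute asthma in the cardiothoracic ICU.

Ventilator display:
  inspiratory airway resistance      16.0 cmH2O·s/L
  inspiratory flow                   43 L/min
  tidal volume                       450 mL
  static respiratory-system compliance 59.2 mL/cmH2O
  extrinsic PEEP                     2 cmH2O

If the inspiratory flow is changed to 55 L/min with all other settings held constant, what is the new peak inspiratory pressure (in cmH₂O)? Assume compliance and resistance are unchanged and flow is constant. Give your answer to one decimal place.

Flow: 43 L/min ÷ 60 = 0.7167 L/s.
New flow: 55 L/min ÷ 60 = 0.9167 L/s.
PIP = Vt/C + R·V̇ + PEEP (constant-flow equation of motion).
Only the resistive term changes: ΔPIP = R × ΔV̇ = 16.0 × (0.9167 − 0.7167) = 16.0 × 0.2 = 3.2 cmH2O.
Original PIP = 450/59.2 + 16.0×0.7167 + 2 = 21.069 cmH2O; new PIP = 21.069 + (3.2) = 24.269 cmH2O.

24.3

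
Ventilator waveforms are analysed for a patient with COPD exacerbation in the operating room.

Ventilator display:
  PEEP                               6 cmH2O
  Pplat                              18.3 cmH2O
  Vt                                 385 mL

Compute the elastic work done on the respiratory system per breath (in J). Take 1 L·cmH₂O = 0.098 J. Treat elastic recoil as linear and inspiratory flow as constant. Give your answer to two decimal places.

Elastic work ≈ ½ × (Pplat − PEEP) × Vt = 0.5 × (18.3 − 6) × 0.385 L = 0.5 × 12.3 × 0.385 = 2.368 L·cmH2O.
× 0.098 J/(L·cmH2O) → 0.2321 J.

0.23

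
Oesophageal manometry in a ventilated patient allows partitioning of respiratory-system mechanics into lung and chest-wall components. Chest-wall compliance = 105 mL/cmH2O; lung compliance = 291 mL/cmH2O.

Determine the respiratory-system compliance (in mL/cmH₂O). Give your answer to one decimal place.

77.2

Lung and chest wall are elastances in series: 1/Crs = 1/CL + 1/Ccw.
1/Crs = 1/291 + 1/105 = 0.01296.
Crs = 77.16 mL/cmH2O.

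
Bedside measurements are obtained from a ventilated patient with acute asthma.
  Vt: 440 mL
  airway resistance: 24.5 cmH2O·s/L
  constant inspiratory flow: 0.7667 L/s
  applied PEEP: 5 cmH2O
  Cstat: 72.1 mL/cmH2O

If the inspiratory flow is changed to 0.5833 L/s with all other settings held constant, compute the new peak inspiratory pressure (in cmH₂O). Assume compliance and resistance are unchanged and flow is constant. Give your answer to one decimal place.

25.4

PIP = Vt/C + R·V̇ + PEEP (constant-flow equation of motion).
Only the resistive term changes: ΔPIP = R × ΔV̇ = 24.5 × (0.5833 − 0.7667) = 24.5 × -0.1834 = -4.493 cmH2O.
Original PIP = 440/72.1 + 24.5×0.7667 + 5 = 29.887 cmH2O; new PIP = 29.887 + (-4.493) = 25.394 cmH2O.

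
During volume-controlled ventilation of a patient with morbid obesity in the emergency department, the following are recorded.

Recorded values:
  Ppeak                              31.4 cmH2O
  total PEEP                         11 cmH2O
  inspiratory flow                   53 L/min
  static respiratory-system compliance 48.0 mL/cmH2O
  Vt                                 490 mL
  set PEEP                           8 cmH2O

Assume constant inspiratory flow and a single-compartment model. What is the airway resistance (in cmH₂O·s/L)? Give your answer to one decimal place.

Flow: 53 L/min ÷ 60 = 0.8833 L/s.
Total PEEP = 11 cmH2O (set 8 + intrinsic 3); this is the baseline alveolar pressure.
Equation of motion (constant flow): PIP = Vt/C + R·V̇ + PEEP.
R·V̇ = PIP − Vt/C − PEEP = 31.4 − 490/48.0 − 11 = 31.4 − 10.208 − 11 = 10.192 cmH2O.
R = 10.192 / 0.8833 = 11.539 cmH2O·s/L.

11.5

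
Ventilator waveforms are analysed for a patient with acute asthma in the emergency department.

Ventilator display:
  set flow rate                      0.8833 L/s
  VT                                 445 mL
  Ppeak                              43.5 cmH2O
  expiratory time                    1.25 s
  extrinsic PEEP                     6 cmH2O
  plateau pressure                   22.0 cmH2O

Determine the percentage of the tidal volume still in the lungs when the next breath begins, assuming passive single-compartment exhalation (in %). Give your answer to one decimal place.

15.8

R = (PIP − Pplat)/V̇ = (43.5 − 22.0) / 0.8833 = 21.5/0.8833 = 24.341 cmH2O·s/L.
C = Vt/(Pplat − PEEP) = 445.0 / (22.0 − 6) = 445.0/16.0 = 27.813 mL/cmH2O.
τ = R × C = 24.341 × 0.02781 L/cmH2O = 0.6769 s.
Fraction remaining at end-expiration = e^(−Te/τ) = e^(−1.25/0.6769) = 0.1578 → 15.78%.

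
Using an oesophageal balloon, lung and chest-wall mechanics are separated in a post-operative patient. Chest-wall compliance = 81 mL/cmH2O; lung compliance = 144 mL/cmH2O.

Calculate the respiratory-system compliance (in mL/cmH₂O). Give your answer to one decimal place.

51.8

Lung and chest wall are elastances in series: 1/Crs = 1/CL + 1/Ccw.
1/Crs = 1/144 + 1/81 = 0.01929.
Crs = 51.84 mL/cmH2O.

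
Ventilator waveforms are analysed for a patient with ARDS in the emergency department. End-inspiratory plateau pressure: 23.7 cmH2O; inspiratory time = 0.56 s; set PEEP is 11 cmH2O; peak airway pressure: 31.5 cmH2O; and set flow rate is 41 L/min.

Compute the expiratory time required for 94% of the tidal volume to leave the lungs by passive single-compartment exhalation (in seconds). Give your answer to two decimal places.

Flow: 41 L/min ÷ 60 = 0.6833 L/s.
Vt = flow × Ti = 0.6833 L/s × 0.56 s × 1000 mL/L = 382.65 mL.
R = (PIP − Pplat)/V̇ = (31.5 − 23.7) / 0.6833 = 7.8/0.6833 = 11.415 cmH2O·s/L.
C = Vt/(Pplat − PEEP) = 382.65 / (23.7 − 11) = 382.65/12.7 = 30.13 mL/cmH2O.
τ = R × C = 11.415 × 0.03013 L/cmH2O = 0.3439 s.
t = −τ·ln(1 − 0.94) = −0.3439·ln(0.06) = 0.9675 s.

0.97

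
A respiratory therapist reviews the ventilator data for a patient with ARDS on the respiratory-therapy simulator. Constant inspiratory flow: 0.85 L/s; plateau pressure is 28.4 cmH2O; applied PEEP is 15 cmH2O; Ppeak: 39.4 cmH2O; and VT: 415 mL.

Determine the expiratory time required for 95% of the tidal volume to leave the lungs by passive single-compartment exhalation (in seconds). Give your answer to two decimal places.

R = (PIP − Pplat)/V̇ = (39.4 − 28.4) / 0.85 = 11.0/0.85 = 12.941 cmH2O·s/L.
C = Vt/(Pplat − PEEP) = 415.0 / (28.4 − 15) = 415.0/13.4 = 30.97 mL/cmH2O.
τ = R × C = 12.941 × 0.03097 L/cmH2O = 0.4008 s.
t = −τ·ln(1 − 0.95) = −0.4008·ln(0.05) = 1.201 s.

1.20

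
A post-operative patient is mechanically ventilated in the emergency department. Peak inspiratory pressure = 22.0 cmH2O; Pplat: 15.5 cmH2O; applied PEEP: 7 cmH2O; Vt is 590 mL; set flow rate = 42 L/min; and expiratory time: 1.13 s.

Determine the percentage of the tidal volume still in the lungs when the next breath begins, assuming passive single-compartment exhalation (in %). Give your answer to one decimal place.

17.3

Flow: 42 L/min ÷ 60 = 0.7 L/s.
R = (PIP − Pplat)/V̇ = (22.0 − 15.5) / 0.7 = 6.5/0.7 = 9.286 cmH2O·s/L.
C = Vt/(Pplat − PEEP) = 590.0 / (15.5 − 7) = 590.0/8.5 = 69.412 mL/cmH2O.
τ = R × C = 9.286 × 0.06941 L/cmH2O = 0.6445 s.
Fraction remaining at end-expiration = e^(−Te/τ) = e^(−1.13/0.6445) = 0.1732 → 17.32%.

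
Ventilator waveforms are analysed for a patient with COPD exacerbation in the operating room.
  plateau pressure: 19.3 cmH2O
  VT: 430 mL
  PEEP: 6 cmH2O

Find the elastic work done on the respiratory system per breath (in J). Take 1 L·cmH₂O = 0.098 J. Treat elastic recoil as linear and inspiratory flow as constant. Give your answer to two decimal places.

0.28

Elastic work ≈ ½ × (Pplat − PEEP) × Vt = 0.5 × (19.3 − 6) × 0.430 L = 0.5 × 13.3 × 0.430 = 2.86 L·cmH2O.
× 0.098 J/(L·cmH2O) → 0.2803 J.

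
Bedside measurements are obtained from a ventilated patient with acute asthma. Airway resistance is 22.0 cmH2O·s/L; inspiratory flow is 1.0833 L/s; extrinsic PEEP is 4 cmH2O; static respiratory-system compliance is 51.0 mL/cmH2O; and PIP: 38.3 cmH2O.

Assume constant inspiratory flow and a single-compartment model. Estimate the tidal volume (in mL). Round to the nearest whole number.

534

Equation of motion (constant flow): PIP = Vt/C + R·V̇ + PEEP.
Vt/C = PIP − R·V̇ − PEEP = 38.3 − 23.833 − 4 = 10.467 cmH2O.
Vt = C × 10.467 = 51.0 × 10.467 = 533.82 mL.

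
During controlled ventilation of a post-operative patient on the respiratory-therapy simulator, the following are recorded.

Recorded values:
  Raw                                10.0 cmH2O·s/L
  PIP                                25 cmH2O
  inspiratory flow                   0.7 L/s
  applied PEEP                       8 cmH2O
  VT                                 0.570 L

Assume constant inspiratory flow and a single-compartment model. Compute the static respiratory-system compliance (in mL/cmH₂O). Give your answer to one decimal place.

Equation of motion (constant flow): PIP = Vt/C + R·V̇ + PEEP.
Vt/C = PIP − R·V̇ − PEEP = 25 − 10.0×0.7 − 8 = 25 − 7.0 − 8 = 10.0 cmH2O.
C = Vt / 10.0 = 570 / 10.0 = 57.0 mL/cmH2O.

57.0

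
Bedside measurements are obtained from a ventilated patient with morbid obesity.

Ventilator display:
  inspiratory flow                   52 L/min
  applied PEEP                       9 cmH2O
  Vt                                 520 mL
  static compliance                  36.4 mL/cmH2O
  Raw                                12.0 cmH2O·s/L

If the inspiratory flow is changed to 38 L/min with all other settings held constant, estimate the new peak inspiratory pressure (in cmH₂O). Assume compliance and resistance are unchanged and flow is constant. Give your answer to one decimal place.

30.9

Flow: 52 L/min ÷ 60 = 0.8667 L/s.
New flow: 38 L/min ÷ 60 = 0.6333 L/s.
PIP = Vt/C + R·V̇ + PEEP (constant-flow equation of motion).
Only the resistive term changes: ΔPIP = R × ΔV̇ = 12.0 × (0.6333 − 0.8667) = 12.0 × -0.2334 = -2.801 cmH2O.
Original PIP = 520/36.4 + 12.0×0.8667 + 9 = 33.686 cmH2O; new PIP = 33.686 + (-2.801) = 30.885 cmH2O.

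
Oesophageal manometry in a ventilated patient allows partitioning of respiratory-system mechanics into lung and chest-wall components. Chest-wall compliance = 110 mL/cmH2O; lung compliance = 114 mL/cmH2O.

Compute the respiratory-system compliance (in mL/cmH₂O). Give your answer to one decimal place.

Lung and chest wall are elastances in series: 1/Crs = 1/CL + 1/Ccw.
1/Crs = 1/114 + 1/110 = 0.01786.
Crs = 55.991 mL/cmH2O.

56.0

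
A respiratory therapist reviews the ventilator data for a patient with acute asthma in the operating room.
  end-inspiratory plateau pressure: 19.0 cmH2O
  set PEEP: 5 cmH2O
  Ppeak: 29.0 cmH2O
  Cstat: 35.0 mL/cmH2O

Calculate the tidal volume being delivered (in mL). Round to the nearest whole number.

490

Vt = Cstat × (Pplat − PEEP) = 35.0 × (19.0 − 5) = 35.0 × 14.0 = 490.0 mL.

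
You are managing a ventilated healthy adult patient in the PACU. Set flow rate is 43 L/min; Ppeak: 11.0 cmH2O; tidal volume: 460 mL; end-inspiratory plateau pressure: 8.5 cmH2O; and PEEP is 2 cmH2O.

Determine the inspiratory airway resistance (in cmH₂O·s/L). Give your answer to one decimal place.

Flow: 43 L/min ÷ 60 = 0.7167 L/s.
Raw = (PIP − Pplat) / flow = (11.0 − 8.5) / 0.7167 = 2.5 / 0.7167 = 3.488 cmH2O·s/L.

3.5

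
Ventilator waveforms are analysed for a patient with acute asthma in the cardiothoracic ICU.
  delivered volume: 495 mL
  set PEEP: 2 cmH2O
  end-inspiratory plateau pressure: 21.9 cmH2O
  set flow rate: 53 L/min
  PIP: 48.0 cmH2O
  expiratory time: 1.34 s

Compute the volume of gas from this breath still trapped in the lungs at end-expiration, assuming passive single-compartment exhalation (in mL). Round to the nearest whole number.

80

Flow: 53 L/min ÷ 60 = 0.8833 L/s.
R = (PIP − Pplat)/V̇ = (48.0 − 21.9) / 0.8833 = 26.1/0.8833 = 29.548 cmH2O·s/L.
C = Vt/(Pplat − PEEP) = 495.0 / (21.9 − 2) = 495.0/19.9 = 24.874 mL/cmH2O.
τ = R × C = 29.548 × 0.02487 L/cmH2O = 0.7349 s.
Fraction remaining = e^(−Te/τ) = e^(−1.34/0.7349) = 0.1615.
Trapped volume = 495.0 × 0.1615 = 79.943 mL.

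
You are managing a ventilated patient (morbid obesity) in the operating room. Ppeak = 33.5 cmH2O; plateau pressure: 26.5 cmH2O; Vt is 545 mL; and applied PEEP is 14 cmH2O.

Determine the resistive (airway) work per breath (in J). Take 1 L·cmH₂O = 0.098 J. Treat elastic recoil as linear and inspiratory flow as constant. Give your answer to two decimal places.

With constant inspiratory flow the resistive pressure is constant at PIP − Pplat = 33.5 − 26.5 = 7.0 cmH2O, so resistive work = 7.0 × 0.545 = 3.815 L·cmH2O.
× 0.098 J/(L·cmH2O) → 0.3739 J.

0.37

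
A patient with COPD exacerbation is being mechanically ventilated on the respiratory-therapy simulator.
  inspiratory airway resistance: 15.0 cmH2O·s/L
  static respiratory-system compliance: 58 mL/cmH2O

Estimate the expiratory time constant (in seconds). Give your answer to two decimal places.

τ = R × C = 15.0 × 58 mL/cmH2O = 15.0 × 0.058 L/cmH2O = 0.87 s.

0.87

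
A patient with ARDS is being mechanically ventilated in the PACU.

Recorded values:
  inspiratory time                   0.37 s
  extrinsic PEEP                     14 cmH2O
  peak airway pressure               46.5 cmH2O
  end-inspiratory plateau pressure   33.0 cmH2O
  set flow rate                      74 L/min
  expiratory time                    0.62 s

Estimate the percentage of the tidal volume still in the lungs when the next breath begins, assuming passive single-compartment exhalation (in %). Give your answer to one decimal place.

9.5

Flow: 74 L/min ÷ 60 = 1.2333 L/s.
Vt = flow × Ti = 1.2333 L/s × 0.37 s × 1000 mL/L = 456.32 mL.
R = (PIP − Pplat)/V̇ = (46.5 − 33.0) / 1.2333 = 13.5/1.2333 = 10.946 cmH2O·s/L.
C = Vt/(Pplat − PEEP) = 456.32 / (33.0 − 14) = 456.32/19.0 = 24.017 mL/cmH2O.
τ = R × C = 10.946 × 0.02402 L/cmH2O = 0.2629 s.
Fraction remaining at end-expiration = e^(−Te/τ) = e^(−0.62/0.2629) = 0.09458 → 9.458%.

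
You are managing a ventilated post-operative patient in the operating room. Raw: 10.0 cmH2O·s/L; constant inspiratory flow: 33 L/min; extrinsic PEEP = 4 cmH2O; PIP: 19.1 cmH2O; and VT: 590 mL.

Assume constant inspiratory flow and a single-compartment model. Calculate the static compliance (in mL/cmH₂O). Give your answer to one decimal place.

Flow: 33 L/min ÷ 60 = 0.55 L/s.
Equation of motion (constant flow): PIP = Vt/C + R·V̇ + PEEP.
Vt/C = PIP − R·V̇ − PEEP = 19.1 − 10.0×0.55 − 4 = 19.1 − 5.5 − 4 = 9.6 cmH2O.
C = Vt / 9.6 = 590 / 9.6 = 61.458 mL/cmH2O.

61.5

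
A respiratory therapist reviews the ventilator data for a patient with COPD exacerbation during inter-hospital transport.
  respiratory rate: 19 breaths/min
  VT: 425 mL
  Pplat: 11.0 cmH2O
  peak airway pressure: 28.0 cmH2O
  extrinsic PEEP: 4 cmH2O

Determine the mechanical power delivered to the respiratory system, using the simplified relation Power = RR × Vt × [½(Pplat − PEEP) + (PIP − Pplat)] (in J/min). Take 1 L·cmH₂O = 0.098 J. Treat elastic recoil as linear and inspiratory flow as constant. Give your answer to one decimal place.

Per-breath work = Vt × [½(Pplat−PEEP) + (PIP−Pplat)] = 0.425 × [0.5×7.0 + 17.0] = 0.425 × 20.5 = 8.713 L·cmH2O.
Power = 19 × 8.713 = 165.55 L·cmH2O/min.
× 0.098 J/(L·cmH2O) → 16.224 J/min.

16.2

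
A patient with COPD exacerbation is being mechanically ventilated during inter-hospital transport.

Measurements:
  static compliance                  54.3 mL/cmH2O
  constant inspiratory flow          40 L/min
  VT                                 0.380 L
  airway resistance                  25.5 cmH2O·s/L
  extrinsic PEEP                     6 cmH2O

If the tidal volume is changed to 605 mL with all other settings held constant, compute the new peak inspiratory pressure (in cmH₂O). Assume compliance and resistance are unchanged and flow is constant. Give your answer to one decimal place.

Flow: 40 L/min ÷ 60 = 0.6667 L/s.
PIP = Vt/C + R·V̇ + PEEP (constant-flow equation of motion).
Only the elastic term changes: ΔPIP = ΔVt / C = (605 − 380) / 54.3 = 4.144 cmH2O.
Original PIP = 380/54.3 + 25.5×0.6667 + 6 = 29.999 cmH2O; new PIP = 29.999 + (4.144) = 34.143 cmH2O.

34.1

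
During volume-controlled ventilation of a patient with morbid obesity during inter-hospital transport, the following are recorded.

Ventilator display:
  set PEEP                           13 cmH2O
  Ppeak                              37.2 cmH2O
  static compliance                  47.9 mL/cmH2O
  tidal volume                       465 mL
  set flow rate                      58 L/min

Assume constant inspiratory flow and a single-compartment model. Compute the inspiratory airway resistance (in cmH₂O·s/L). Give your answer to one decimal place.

15.0

Flow: 58 L/min ÷ 60 = 0.9667 L/s.
Equation of motion (constant flow): PIP = Vt/C + R·V̇ + PEEP.
R·V̇ = PIP − Vt/C − PEEP = 37.2 − 465/47.9 − 13 = 37.2 − 9.708 − 13 = 14.492 cmH2O.
R = 14.492 / 0.9667 = 14.991 cmH2O·s/L.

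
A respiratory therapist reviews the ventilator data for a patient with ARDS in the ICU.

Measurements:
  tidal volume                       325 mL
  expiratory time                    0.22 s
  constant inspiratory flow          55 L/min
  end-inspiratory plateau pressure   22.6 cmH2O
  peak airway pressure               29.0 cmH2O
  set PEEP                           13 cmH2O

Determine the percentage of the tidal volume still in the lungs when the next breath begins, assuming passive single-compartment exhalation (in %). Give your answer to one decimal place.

Flow: 55 L/min ÷ 60 = 0.9167 L/s.
R = (PIP − Pplat)/V̇ = (29.0 − 22.6) / 0.9167 = 6.4/0.9167 = 6.982 cmH2O·s/L.
C = Vt/(Pplat − PEEP) = 325.0 / (22.6 − 13) = 325.0/9.6 = 33.854 mL/cmH2O.
τ = R × C = 6.982 × 0.03385 L/cmH2O = 0.2363 s.
Fraction remaining at end-expiration = e^(−Te/τ) = e^(−0.22/0.2363) = 0.3942 → 39.42%.

39.4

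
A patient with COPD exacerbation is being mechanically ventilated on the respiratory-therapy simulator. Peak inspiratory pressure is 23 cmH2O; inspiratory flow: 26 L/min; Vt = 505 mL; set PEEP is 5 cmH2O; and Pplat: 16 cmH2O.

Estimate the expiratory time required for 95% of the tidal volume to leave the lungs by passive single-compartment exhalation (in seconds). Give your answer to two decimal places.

2.22

Flow: 26 L/min ÷ 60 = 0.4333 L/s.
R = (PIP − Pplat)/V̇ = (23 − 16) / 0.4333 = 7.0/0.4333 = 16.155 cmH2O·s/L.
C = Vt/(Pplat − PEEP) = 505.0 / (16 − 5) = 505.0/11.0 = 45.909 mL/cmH2O.
τ = R × C = 16.155 × 0.04591 L/cmH2O = 0.7417 s.
t = −τ·ln(1 − 0.95) = −0.7417·ln(0.05) = 2.222 s.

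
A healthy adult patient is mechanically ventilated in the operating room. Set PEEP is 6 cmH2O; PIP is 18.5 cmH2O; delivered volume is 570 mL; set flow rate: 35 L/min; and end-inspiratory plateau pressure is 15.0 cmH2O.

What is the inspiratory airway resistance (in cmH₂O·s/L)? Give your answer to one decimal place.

6.0

Flow: 35 L/min ÷ 60 = 0.5833 L/s.
Raw = (PIP − Pplat) / flow = (18.5 − 15.0) / 0.5833 = 3.5 / 0.5833 = 6.0 cmH2O·s/L.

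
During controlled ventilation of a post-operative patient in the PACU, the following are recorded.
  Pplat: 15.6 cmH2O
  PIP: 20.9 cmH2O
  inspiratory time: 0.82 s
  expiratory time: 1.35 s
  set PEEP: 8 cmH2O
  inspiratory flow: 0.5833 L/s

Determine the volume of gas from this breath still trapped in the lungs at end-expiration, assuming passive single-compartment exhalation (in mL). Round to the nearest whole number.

45

Vt = flow × Ti = 0.5833 L/s × 0.82 s × 1000 mL/L = 478.31 mL.
R = (PIP − Pplat)/V̇ = (20.9 − 15.6) / 0.5833 = 5.3/0.5833 = 9.086 cmH2O·s/L.
C = Vt/(Pplat − PEEP) = 478.31 / (15.6 − 8) = 478.31/7.6 = 62.936 mL/cmH2O.
τ = R × C = 9.086 × 0.06294 L/cmH2O = 0.5719 s.
Fraction remaining = e^(−Te/τ) = e^(−1.35/0.5719) = 0.09437.
Trapped volume = 478.31 × 0.09437 = 45.138 mL.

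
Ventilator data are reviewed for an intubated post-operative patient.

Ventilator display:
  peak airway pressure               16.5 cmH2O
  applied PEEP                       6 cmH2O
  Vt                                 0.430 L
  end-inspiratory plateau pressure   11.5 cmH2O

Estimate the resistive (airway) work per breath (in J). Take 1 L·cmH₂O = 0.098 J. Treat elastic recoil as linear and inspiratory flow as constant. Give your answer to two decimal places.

With constant inspiratory flow the resistive pressure is constant at PIP − Pplat = 16.5 − 11.5 = 5.0 cmH2O, so resistive work = 5.0 × 0.430 = 2.15 L·cmH2O.
× 0.098 J/(L·cmH2O) → 0.2107 J.

0.21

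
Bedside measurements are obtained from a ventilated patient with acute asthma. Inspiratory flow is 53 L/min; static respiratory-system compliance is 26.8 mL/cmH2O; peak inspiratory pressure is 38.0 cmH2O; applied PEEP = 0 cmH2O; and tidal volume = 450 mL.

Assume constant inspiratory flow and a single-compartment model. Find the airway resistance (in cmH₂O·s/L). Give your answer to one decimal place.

Flow: 53 L/min ÷ 60 = 0.8833 L/s.
Equation of motion (constant flow): PIP = Vt/C + R·V̇ + PEEP.
R·V̇ = PIP − Vt/C − PEEP = 38.0 − 450/26.8 − 0 = 38.0 − 16.791 − 0 = 21.209 cmH2O.
R = 21.209 / 0.8833 = 24.011 cmH2O·s/L.

24.0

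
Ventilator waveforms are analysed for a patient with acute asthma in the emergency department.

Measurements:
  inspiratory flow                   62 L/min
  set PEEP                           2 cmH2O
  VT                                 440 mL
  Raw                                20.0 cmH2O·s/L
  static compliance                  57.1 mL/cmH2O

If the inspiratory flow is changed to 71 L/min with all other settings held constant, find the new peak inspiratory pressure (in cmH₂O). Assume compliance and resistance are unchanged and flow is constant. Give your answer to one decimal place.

33.4

Flow: 62 L/min ÷ 60 = 1.0333 L/s.
New flow: 71 L/min ÷ 60 = 1.1833 L/s.
PIP = Vt/C + R·V̇ + PEEP (constant-flow equation of motion).
Only the resistive term changes: ΔPIP = R × ΔV̇ = 20.0 × (1.1833 − 1.0333) = 20.0 × 0.15 = 3.0 cmH2O.
Original PIP = 440/57.1 + 20.0×1.0333 + 2 = 30.372 cmH2O; new PIP = 30.372 + (3.0) = 33.372 cmH2O.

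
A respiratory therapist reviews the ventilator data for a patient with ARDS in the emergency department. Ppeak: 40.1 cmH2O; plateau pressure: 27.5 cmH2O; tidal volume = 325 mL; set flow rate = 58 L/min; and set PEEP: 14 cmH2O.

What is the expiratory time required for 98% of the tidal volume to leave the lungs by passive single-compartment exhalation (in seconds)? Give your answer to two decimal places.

1.23

Flow: 58 L/min ÷ 60 = 0.9667 L/s.
R = (PIP − Pplat)/V̇ = (40.1 − 27.5) / 0.9667 = 12.6/0.9667 = 13.034 cmH2O·s/L.
C = Vt/(Pplat − PEEP) = 325.0 / (27.5 − 14) = 325.0/13.5 = 24.074 mL/cmH2O.
τ = R × C = 13.034 × 0.02407 L/cmH2O = 0.3137 s.
t = −τ·ln(1 − 0.98) = −0.3137·ln(0.02) = 1.227 s.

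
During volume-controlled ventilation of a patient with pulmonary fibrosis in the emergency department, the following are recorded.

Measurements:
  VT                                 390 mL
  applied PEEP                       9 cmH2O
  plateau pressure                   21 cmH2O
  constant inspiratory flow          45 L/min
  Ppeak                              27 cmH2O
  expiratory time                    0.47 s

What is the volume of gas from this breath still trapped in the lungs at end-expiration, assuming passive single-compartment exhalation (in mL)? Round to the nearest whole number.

64

Flow: 45 L/min ÷ 60 = 0.75 L/s.
R = (PIP − Pplat)/V̇ = (27 − 21) / 0.75 = 6.0/0.75 = 8.0 cmH2O·s/L.
C = Vt/(Pplat − PEEP) = 390.0 / (21 − 9) = 390.0/12.0 = 32.5 mL/cmH2O.
τ = R × C = 8.0 × 0.0325 L/cmH2O = 0.26 s.
Fraction remaining = e^(−Te/τ) = e^(−0.47/0.26) = 0.164.
Trapped volume = 390.0 × 0.164 = 63.96 mL.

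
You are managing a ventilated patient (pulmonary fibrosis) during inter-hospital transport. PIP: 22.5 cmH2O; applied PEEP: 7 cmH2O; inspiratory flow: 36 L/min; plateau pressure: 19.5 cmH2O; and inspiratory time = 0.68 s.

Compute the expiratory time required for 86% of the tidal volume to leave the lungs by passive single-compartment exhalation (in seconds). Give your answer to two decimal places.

0.32

Flow: 36 L/min ÷ 60 = 0.6 L/s.
Vt = flow × Ti = 0.6 L/s × 0.68 s × 1000 mL/L = 408.0 mL.
R = (PIP − Pplat)/V̇ = (22.5 − 19.5) / 0.6 = 3.0/0.6 = 5.0 cmH2O·s/L.
C = Vt/(Pplat − PEEP) = 408.0 / (19.5 − 7) = 408.0/12.5 = 32.64 mL/cmH2O.
τ = R × C = 5.0 × 0.03264 L/cmH2O = 0.1632 s.
t = −τ·ln(1 − 0.86) = −0.1632·ln(0.14) = 0.3209 s.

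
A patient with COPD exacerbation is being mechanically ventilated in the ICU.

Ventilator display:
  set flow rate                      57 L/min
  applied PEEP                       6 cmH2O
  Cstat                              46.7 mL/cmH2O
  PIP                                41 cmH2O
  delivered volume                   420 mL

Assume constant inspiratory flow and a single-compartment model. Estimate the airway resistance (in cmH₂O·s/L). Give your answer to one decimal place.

Flow: 57 L/min ÷ 60 = 0.95 L/s.
Equation of motion (constant flow): PIP = Vt/C + R·V̇ + PEEP.
R·V̇ = PIP − Vt/C − PEEP = 41 − 420/46.7 − 6 = 41 − 8.994 − 6 = 26.006 cmH2O.
R = 26.006 / 0.95 = 27.375 cmH2O·s/L.

27.4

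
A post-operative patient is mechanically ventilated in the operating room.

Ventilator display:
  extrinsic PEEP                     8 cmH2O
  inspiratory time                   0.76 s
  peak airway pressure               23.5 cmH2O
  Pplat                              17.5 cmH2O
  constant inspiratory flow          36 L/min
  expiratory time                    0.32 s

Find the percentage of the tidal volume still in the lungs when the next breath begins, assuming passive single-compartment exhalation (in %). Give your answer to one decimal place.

51.3

Flow: 36 L/min ÷ 60 = 0.6 L/s.
Vt = flow × Ti = 0.6 L/s × 0.76 s × 1000 mL/L = 456.0 mL.
R = (PIP − Pplat)/V̇ = (23.5 − 17.5) / 0.6 = 6.0/0.6 = 10.0 cmH2O·s/L.
C = Vt/(Pplat − PEEP) = 456.0 / (17.5 − 8) = 456.0/9.5 = 48.0 mL/cmH2O.
τ = R × C = 10.0 × 0.048 L/cmH2O = 0.48 s.
Fraction remaining at end-expiration = e^(−Te/τ) = e^(−0.32/0.48) = 0.5134 → 51.34%.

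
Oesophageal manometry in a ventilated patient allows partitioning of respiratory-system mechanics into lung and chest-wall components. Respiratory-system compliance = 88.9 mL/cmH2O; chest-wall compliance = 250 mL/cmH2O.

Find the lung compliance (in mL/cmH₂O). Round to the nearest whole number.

138

1/CL = 1/Crs − 1/Ccw.
1/CL = 1/88.9 − 1/250 = 0.007249.
CL = 137.95 mL/cmH2O.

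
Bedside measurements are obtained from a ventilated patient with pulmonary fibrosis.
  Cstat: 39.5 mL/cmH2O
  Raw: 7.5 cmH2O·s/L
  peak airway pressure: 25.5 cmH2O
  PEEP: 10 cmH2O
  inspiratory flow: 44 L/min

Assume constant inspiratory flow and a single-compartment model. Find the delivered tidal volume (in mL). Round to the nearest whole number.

Flow: 44 L/min ÷ 60 = 0.7333 L/s.
Equation of motion (constant flow): PIP = Vt/C + R·V̇ + PEEP.
Vt/C = PIP − R·V̇ − PEEP = 25.5 − 5.5 − 10 = 10.0 cmH2O.
Vt = C × 10.0 = 39.5 × 10.0 = 395.0 mL.

395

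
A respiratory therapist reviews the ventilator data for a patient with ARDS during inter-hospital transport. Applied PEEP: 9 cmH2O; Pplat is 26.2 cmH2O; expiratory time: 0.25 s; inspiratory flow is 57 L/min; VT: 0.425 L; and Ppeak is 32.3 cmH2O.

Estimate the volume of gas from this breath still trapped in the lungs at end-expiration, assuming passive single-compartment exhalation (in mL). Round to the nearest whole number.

Flow: 57 L/min ÷ 60 = 0.95 L/s.
R = (PIP − Pplat)/V̇ = (32.3 − 26.2) / 0.95 = 6.1/0.95 = 6.421 cmH2O·s/L.
C = Vt/(Pplat − PEEP) = 425.0 / (26.2 − 9) = 425.0/17.2 = 24.709 mL/cmH2O.
τ = R × C = 6.421 × 0.02471 L/cmH2O = 0.1587 s.
Fraction remaining = e^(−Te/τ) = e^(−0.25/0.1587) = 0.2069.
Trapped volume = 425.0 × 0.2069 = 87.933 mL.

88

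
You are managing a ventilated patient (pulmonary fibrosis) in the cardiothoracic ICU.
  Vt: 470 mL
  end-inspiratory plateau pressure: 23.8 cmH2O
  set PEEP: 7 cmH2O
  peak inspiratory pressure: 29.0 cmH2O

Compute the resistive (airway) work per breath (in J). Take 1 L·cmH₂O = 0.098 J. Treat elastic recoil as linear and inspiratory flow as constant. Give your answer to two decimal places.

With constant inspiratory flow the resistive pressure is constant at PIP − Pplat = 29.0 − 23.8 = 5.2 cmH2O, so resistive work = 5.2 × 0.470 = 2.444 L·cmH2O.
× 0.098 J/(L·cmH2O) → 0.2395 J.

0.24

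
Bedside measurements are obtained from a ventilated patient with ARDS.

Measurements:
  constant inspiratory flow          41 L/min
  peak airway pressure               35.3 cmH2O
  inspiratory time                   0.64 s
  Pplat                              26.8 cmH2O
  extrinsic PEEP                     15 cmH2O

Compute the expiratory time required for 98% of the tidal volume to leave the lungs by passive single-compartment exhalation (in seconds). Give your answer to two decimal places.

Flow: 41 L/min ÷ 60 = 0.6833 L/s.
Vt = flow × Ti = 0.6833 L/s × 0.64 s × 1000 mL/L = 437.31 mL.
R = (PIP − Pplat)/V̇ = (35.3 − 26.8) / 0.6833 = 8.5/0.6833 = 12.44 cmH2O·s/L.
C = Vt/(Pplat − PEEP) = 437.31 / (26.8 − 15) = 437.31/11.8 = 37.06 mL/cmH2O.
τ = R × C = 12.44 × 0.03706 L/cmH2O = 0.461 s.
t = −τ·ln(1 − 0.98) = −0.461·ln(0.02) = 1.803 s.

1.80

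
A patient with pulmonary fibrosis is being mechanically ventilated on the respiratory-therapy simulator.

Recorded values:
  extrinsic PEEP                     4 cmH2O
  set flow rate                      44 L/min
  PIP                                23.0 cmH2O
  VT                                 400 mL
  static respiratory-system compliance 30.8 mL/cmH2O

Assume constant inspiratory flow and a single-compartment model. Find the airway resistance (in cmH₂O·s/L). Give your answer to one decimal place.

8.2

Flow: 44 L/min ÷ 60 = 0.7333 L/s.
Equation of motion (constant flow): PIP = Vt/C + R·V̇ + PEEP.
R·V̇ = PIP − Vt/C − PEEP = 23.0 − 400/30.8 − 4 = 23.0 − 12.987 − 4 = 6.013 cmH2O.
R = 6.013 / 0.7333 = 8.2 cmH2O·s/L.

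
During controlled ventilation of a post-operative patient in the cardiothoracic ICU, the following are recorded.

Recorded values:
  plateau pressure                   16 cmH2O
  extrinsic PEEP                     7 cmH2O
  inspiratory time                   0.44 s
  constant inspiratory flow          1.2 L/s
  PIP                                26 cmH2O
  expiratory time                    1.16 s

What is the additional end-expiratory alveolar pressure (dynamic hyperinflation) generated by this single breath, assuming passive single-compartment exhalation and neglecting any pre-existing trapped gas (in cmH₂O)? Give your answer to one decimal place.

0.8

Vt = flow × Ti = 1.2 L/s × 0.44 s × 1000 mL/L = 528.0 mL.
R = (PIP − Pplat)/V̇ = (26 − 16) / 1.2 = 10.0/1.2 = 8.333 cmH2O·s/L.
C = Vt/(Pplat − PEEP) = 528.0 / (16 − 7) = 528.0/9.0 = 58.667 mL/cmH2O.
τ = R × C = 8.333 × 0.05867 L/cmH2O = 0.4889 s.
Fraction remaining = e^(−Te/τ) = e^(−1.16/0.4889) = 0.09323; trapped volume = 528.0 × 0.09323 = 49.225 mL.
Additional alveolar pressure from trapping ≈ V_trapped / C = 49.225 / 58.667 = 0.8391 cmH2O.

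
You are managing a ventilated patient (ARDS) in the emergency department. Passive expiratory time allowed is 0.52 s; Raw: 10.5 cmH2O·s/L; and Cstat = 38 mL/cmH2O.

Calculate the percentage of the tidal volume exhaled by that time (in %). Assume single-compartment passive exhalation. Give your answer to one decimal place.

72.8

τ = R × C = 10.5 × 38 mL/cmH2O = 10.5 × 0.038 L/cmH2O = 0.399 s.
Passive exhalation: V(t)/V₀ = e^(−t/τ) = e^(−0.52/0.399) = 0.2716.
Fraction exhaled = 1 − 0.2716 = 0.7284 → 72.84%.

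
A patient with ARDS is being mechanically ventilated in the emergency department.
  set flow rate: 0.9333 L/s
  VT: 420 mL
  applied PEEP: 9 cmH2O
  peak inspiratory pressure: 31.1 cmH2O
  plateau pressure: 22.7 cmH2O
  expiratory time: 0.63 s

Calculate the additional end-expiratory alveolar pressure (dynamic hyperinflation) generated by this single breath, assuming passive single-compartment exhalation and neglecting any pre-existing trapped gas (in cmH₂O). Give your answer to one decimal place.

R = (PIP − Pplat)/V̇ = (31.1 − 22.7) / 0.9333 = 8.4/0.9333 = 9.0 cmH2O·s/L.
C = Vt/(Pplat − PEEP) = 420.0 / (22.7 − 9) = 420.0/13.7 = 30.657 mL/cmH2O.
τ = R × C = 9.0 × 0.03066 L/cmH2O = 0.2759 s.
Fraction remaining = e^(−Te/τ) = e^(−0.63/0.2759) = 0.1019; trapped volume = 420.0 × 0.1019 = 42.798 mL.
Additional alveolar pressure from trapping ≈ V_trapped / C = 42.798 / 30.657 = 1.396 cmH2O.

1.4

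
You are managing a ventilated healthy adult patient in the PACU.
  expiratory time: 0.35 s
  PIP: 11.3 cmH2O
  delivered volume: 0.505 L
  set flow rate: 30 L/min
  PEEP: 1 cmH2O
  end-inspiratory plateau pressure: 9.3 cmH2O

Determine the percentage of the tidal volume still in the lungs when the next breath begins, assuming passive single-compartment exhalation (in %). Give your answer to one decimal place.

23.7

Flow: 30 L/min ÷ 60 = 0.5 L/s.
R = (PIP − Pplat)/V̇ = (11.3 − 9.3) / 0.5 = 2.0/0.5 = 4.0 cmH2O·s/L.
C = Vt/(Pplat − PEEP) = 505.0 / (9.3 − 1) = 505.0/8.3 = 60.843 mL/cmH2O.
τ = R × C = 4.0 × 0.06084 L/cmH2O = 0.2434 s.
Fraction remaining at end-expiration = e^(−Te/τ) = e^(−0.35/0.2434) = 0.2374 → 23.74%.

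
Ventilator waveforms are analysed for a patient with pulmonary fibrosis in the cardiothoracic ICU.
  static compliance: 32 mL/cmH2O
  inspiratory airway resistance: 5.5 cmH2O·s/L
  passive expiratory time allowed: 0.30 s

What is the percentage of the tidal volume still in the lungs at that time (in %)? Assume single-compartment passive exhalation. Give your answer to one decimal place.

18.2

τ = R × C = 5.5 × 32 mL/cmH2O = 5.5 × 0.032 L/cmH2O = 0.176 s.
Passive exhalation: V(t)/V₀ = e^(−t/τ) = e^(−0.30/0.176) = 0.1819.
Fraction remaining = 0.1819 → 18.19%.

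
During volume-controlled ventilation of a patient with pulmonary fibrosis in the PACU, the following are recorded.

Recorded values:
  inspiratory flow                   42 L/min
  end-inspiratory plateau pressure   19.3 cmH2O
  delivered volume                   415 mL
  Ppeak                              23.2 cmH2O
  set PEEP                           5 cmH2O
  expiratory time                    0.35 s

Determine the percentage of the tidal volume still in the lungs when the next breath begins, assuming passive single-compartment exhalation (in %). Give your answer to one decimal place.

Flow: 42 L/min ÷ 60 = 0.7 L/s.
R = (PIP − Pplat)/V̇ = (23.2 − 19.3) / 0.7 = 3.9/0.7 = 5.571 cmH2O·s/L.
C = Vt/(Pplat − PEEP) = 415.0 / (19.3 − 5) = 415.0/14.3 = 29.021 mL/cmH2O.
τ = R × C = 5.571 × 0.02902 L/cmH2O = 0.1617 s.
Fraction remaining at end-expiration = e^(−Te/τ) = e^(−0.35/0.1617) = 0.1148 → 11.48%.

11.5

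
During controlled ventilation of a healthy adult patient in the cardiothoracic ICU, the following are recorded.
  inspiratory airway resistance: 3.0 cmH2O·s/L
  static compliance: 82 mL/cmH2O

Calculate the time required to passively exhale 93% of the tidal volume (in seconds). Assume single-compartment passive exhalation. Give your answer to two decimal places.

0.65

τ = R × C = 3.0 × 82 mL/cmH2O = 3.0 × 0.082 L/cmH2O = 0.246 s.
Exhaled fraction f = 1 − e^(−t/τ) → t = −τ·ln(1 − f) = −0.246·ln(0.07) = 0.6542 s.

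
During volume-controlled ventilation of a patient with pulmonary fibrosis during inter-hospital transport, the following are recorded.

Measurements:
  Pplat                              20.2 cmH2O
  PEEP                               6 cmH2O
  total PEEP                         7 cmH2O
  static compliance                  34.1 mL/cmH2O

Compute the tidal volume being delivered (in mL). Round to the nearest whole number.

450

End-expiratory occlusion gives total PEEP = 7 cmH2O (intrinsic PEEP = 7 − 6 = 1). Use total PEEP for the elastic gradient.
Vt = Cstat × (Pplat − PEEPtotal) = 34.1 × (20.2 − 7) = 34.1 × 13.2 = 450.12 mL.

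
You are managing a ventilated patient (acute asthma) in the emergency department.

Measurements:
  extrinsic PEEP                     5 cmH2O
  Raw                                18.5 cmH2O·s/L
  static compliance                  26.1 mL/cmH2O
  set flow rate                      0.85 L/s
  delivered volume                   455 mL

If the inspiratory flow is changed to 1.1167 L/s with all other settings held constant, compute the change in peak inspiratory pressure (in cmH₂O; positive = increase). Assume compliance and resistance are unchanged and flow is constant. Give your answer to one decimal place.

4.9

PIP = Vt/C + R·V̇ + PEEP (constant-flow equation of motion).
Only the resistive term changes: ΔPIP = R × ΔV̇ = 18.5 × (1.1167 − 0.85) = 18.5 × 0.2667 = 4.934 cmH2O.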